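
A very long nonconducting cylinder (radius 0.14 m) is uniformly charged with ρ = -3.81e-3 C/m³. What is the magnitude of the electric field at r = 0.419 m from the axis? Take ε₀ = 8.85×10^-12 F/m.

Take a coaxial cylindrical Gaussian surface of radius r = 0.419 m and length L (r > 0.14 m, full cross-section enclosed).
λ_enc = ρ·πR² = (-3.81e-3)π(0.14)² = -2.346e-4 C/m.
Since E is radial and uniform over the curved surface, Φ = E·2πrL = Q_enc/ε₀ = λ_enc L/ε₀.
E = |λ_enc|/(2πε₀r) = (2.346×10^-4)/(2π·8.85×10^-12·0.419) = 1.01×10^7 N/C.

|E| = 1.01×10^7 N/C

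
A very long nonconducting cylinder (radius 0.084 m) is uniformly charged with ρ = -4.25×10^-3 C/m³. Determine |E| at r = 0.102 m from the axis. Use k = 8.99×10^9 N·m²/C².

By cylindrical symmetry E is radial; use a coaxial Gaussian cylinder of radius 0.102 m and length L (r > 0.084 m, full cross-section enclosed).
λ_enc = ρ·πR² = (-4.25e-3)π(0.084)² = -9.421e-5 C/m.
By Gauss's law (flux through the curved wall only), E·2πrL = λ_enc L/ε₀.
E = 2k|λ_enc|/r = 2(8.99×10^9)(9.421e-5)/(0.102) = 1.66e7 N/C.

|E| = 1.66×10^7 N/C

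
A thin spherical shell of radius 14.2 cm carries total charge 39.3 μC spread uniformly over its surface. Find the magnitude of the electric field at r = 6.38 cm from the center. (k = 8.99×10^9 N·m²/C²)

E = 0 (no enclosed charge)

Symmetry ⇒ E = E(r) r̂. Gaussian sphere of radius r = 6.38 cm (inside the shell, r < 14.2 cm).
No charge lies within this surface, so Q_enc = 0 and Gauss's law gives E·4πr² = 0 ⇒ E = 0.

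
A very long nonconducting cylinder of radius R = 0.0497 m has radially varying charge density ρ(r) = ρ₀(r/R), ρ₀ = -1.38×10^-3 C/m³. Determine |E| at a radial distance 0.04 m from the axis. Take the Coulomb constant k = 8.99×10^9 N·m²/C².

1.67×10^6 V/m

Choose a coaxial cylinder of radius r = 0.04 m (arbitrary length L) as the Gaussian surface (r < R).
Integrating ρ over the cross-section to radius r: λ_enc = (2πρ₀/R) ∫₀^r r'^2 dr' = 2πρ₀ r^3/(3·R) = -3.722×10^-6 C/m.
Gauss's law: E·2πrL = λ_enc L/ε₀.
E = 2k|λ_enc|/r = 2(8.99×10^9)(3.722×10^-6)/(0.04) = 1.67×10^6 N/C.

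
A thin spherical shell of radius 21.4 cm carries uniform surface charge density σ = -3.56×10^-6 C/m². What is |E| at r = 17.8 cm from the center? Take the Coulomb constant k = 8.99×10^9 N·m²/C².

Symmetry ⇒ E = E(r) r̂. Gaussian sphere of radius r = 17.8 cm (inside the shell, r < 21.4 cm).
All the charge is outside the Gaussian surface: Q_enc = 0, hence E = 0 everywhere inside the shell.

|E| = 0 V/m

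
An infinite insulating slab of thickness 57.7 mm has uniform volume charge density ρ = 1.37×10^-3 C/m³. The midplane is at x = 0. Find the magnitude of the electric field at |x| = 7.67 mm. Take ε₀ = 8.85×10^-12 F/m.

E = 1.19×10^6 V/m

By symmetry E is perpendicular to the slab. A Gaussian pillbox from −7.67 mm to +7.67 mm (face area A) lies entirely within the slab.
Q_enc = ρ·(2x)·A and flux = 2EA, so 2EA = 2ρxA/ε₀ ⇒ E = |ρ|x/ε₀.
E = (1.37×10^-3)(0.00767)/(8.85×10^-12) = 1.19e6 N/C.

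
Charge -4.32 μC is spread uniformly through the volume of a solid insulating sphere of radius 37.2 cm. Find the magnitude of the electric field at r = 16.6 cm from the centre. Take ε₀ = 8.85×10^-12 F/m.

|E| = 1.25×10^5 V/m

Use a concentric Gaussian sphere at r = 16.6 cm (r < R).
Only the charge within r is enclosed: Q_enc = Q·(r/R)³ = (-4.32 μC)·(16.6 cm/37.2 cm)³ = -3.839e-7 C.
Applying ∮E·dA = Q_enc/ε₀ with Φ = E(4πr²):
E = |Q_enc|/(4πε₀r²) = (3.839e-7)/(4π·8.85×10^-12·(0.166)²) = 1.25×10^5 N/C.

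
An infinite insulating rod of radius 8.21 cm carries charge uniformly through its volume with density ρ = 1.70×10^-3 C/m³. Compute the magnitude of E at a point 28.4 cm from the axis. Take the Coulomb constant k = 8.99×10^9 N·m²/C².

Coaxial Gaussian cylinder, radius r = 28.4 cm, length L (r > 8.21 cm, full cross-section enclosed).
λ_enc = ρ·πR² = (1.70×10^-3)π(0.0821)² = 3.60×10^-5 C/m.
By Gauss's law (flux through the curved wall only), E·2πrL = λ_enc L/ε₀.
E = 2k|λ_enc|/r = 2(8.99×10^9)(3.60×10^-5)/(0.284) = 2.28×10^6 N/C.

|E| ≈ 2.28×10^6 V/m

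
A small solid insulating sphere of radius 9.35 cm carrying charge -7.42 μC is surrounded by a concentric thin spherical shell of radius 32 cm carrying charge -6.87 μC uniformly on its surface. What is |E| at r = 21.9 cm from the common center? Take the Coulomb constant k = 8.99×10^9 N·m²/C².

Use a concentric Gaussian sphere at r = 21.9 cm (between the bodies, 9.35 cm < r < 32 cm).
The shell at 32 cm lies outside the Gaussian surface, so Q_enc = -7.42 μC = -7.42×10^-6 C.
Applying ∮E·dA = Q_enc/ε₀ with Φ = E(4πr²):
E = k|Q_enc|/r² = (8.99×10^9)(7.42×10^-6)/(0.219)² = 1.39×10^6 N/C.

|E| ≈ 1.39×10^6 N/C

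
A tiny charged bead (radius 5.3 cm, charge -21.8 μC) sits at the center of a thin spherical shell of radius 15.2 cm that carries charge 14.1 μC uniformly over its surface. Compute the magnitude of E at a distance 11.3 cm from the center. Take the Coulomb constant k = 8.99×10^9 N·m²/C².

1.53×10^7 N/C

Take a concentric spherical Gaussian surface of radius r = 11.3 cm (between the bodies, 5.3 cm < r < 15.2 cm).
The shell at 15.2 cm lies outside the Gaussian surface, so Q_enc = -21.8 μC = -2.18×10^-5 C.
Gauss's law: E·4πr² = Q_enc/ε₀.
E = k|Q_enc|/r² = (8.99×10^9)(2.18×10^-5)/(0.113)² = 1.53×10^7 N/C.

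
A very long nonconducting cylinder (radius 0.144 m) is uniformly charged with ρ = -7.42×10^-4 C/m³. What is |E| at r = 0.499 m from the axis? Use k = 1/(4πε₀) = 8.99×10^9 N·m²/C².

1.74×10^6 N/C

By cylindrical symmetry E is radial; use a coaxial Gaussian cylinder of radius 0.499 m and length L (r > 0.144 m, full cross-section enclosed).
λ_enc = ρ·πR² = (-7.42e-4)π(0.144)² = -4.834×10^-5 C/m.
Gauss's law: E·2πrL = λ_enc L/ε₀.
E = 2k|λ_enc|/r = 2(8.99×10^9)(4.834e-5)/(0.499) = 1.74×10^6 N/C.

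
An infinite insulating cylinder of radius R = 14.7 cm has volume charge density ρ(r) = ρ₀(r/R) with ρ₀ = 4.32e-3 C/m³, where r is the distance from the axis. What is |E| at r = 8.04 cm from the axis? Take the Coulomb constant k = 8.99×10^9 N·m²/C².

Coaxial Gaussian cylinder, radius r = 8.04 cm, length L (r < R).
Integrating ρ over the cross-section to radius r: λ_enc = (2πρ₀/R) ∫₀^r r'^2 dr' = 2πρ₀ r^3/(3·R) = 3.199×10^-5 C/m.
Gauss's law: E·2πrL = λ_enc L/ε₀.
E = 2k|λ_enc|/r = 2(8.99×10^9)(3.199e-5)/(0.0804) = 7.15×10^6 N/C.

|E| ≈ 7.15×10^6 N/C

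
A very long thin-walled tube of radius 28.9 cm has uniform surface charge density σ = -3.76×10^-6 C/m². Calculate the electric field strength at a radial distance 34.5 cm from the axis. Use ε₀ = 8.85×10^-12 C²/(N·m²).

Choose a coaxial cylinder of radius r = 34.5 cm (arbitrary length L) as the Gaussian surface (r > 28.9 cm).
The whole shell is enclosed: λ_enc = σ·2πR = (-3.76×10^-6)·2π·(0.289) = -6.828×10^-6 C/m.
By Gauss's law (flux through the curved wall only), E·2πrL = λ_enc L/ε₀.
E = |λ_enc|/(2πε₀r) = (6.828×10^-6)/(2π·8.85×10^-12·0.345) = 3.56×10^5 N/C.

|E| ≈ 3.56e5 V/m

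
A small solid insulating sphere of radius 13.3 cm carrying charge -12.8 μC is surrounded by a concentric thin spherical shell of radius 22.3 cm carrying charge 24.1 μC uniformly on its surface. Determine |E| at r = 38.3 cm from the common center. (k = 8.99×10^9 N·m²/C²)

Use a concentric Gaussian sphere at r = 38.3 cm (r > 22.3 cm, enclosing both).
Q_enc = (-12.8 μC) + (24.1 μC) = 1.13×10^-5 C.
By Gauss's law, ∮E·dA = E·4πr² = Q_enc/ε₀.
E = k|Q_enc|/r² = (8.99×10^9)(1.13×10^-5)/(0.383)² = 6.93×10^5 N/C.

6.93e5 N/C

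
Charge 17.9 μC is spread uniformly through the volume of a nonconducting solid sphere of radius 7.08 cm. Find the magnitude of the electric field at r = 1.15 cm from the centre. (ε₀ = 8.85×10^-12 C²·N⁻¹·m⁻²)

Use a concentric Gaussian sphere at r = 1.15 cm (r < R).
For a uniform sphere the enclosed fraction is (r/R)³, so Q_enc = (17.9 μC)(0.0115/0.0708)³ = 7.671×10^-8 C.
By Gauss's law, ∮E·dA = E·4πr² = Q_enc/ε₀.
E = |Q_enc|/(4πε₀r²) = (7.671e-8)/(4π·8.85×10^-12·(0.0115)²) = 5.22×10^6 N/C.

|E| ≈ 5.22e6 N/C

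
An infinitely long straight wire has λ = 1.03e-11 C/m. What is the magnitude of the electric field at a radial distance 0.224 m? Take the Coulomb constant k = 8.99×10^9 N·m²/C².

Take a coaxial cylindrical Gaussian surface of radius r = 0.224 m and length L.
Q_enc = λL, so λ_enc = 1.03×10^-11 C/m.
Applying ∮E·dA = Q_enc/ε₀ with the end caps contributing no flux:
E = 2k|λ_enc|/r = 2(8.99×10^9)(1.03e-11)/(0.224) = 0.827 N/C.

|E| ≈ 0.827 N/C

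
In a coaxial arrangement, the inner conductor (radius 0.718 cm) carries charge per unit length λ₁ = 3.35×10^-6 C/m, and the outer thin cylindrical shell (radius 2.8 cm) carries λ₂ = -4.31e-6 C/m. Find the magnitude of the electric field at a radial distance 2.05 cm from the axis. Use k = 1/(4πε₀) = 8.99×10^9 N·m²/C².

E ≈ 2.94×10^6 V/m

Take a coaxial cylindrical Gaussian surface of radius r = 2.05 cm and length L (between the conductors, 0.718 cm < r < 2.8 cm).
The shell at 2.8 cm lies outside the Gaussian surface, so λ_enc = λ₁ = 3.35×10^-6 C/m.
By Gauss's law (flux through the curved wall only), E·2πrL = λ_enc L/ε₀.
E = 2k|λ_enc|/r = 2(8.99×10^9)(3.35×10^-6)/(0.0205) = 2.94e6 N/C.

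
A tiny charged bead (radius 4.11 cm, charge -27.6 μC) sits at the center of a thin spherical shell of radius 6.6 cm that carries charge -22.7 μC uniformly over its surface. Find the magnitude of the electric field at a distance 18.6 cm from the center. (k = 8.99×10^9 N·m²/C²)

1.31e7 N/C

By spherical symmetry E is radial; choose a Gaussian sphere of radius r = 18.6 cm (r > 6.6 cm, enclosing both).
Q_enc = (-27.6 μC) + (-22.7 μC) = -5.03e-5 C.
Gauss's law: E·4πr² = Q_enc/ε₀.
E = k|Q_enc|/r² = (8.99×10^9)(5.03e-5)/(0.186)² = 1.31×10^7 N/C.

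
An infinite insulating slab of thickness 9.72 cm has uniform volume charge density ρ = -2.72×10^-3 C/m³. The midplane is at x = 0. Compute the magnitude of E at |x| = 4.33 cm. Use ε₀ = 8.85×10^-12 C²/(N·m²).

|E| ≈ 1.33e7 N/C

By symmetry E is perpendicular to the slab. A Gaussian pillbox from −4.33 cm to +4.33 cm (face area A) lies entirely within the slab.
Q_enc = ρ·(2x)·A and flux = 2EA, so 2EA = 2ρxA/ε₀ ⇒ E = |ρ|x/ε₀.
E = (2.72×10^-3)(0.0433)/(8.85×10^-12) = 1.33×10^7 N/C.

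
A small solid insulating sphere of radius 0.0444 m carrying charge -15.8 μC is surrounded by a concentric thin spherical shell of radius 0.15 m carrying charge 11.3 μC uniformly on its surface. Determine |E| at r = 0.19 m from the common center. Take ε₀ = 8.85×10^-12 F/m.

1.12e6 N/C

Symmetry ⇒ E = E(r) r̂. Gaussian sphere of radius r = 0.19 m (r > 0.15 m, enclosing both).
Q_enc = (-15.8 μC) + (11.3 μC) = -4.50e-6 C.
Gauss's law: E·4πr² = Q_enc/ε₀.
E = |Q_enc|/(4πε₀r²) = (4.50e-6)/(4π·8.85×10^-12·(0.19)²) = 1.12e6 N/C.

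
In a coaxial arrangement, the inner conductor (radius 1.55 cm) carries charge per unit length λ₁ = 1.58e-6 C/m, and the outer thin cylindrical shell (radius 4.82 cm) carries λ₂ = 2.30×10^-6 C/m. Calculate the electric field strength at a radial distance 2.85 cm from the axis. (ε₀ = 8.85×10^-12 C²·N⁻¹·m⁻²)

Take a coaxial cylindrical Gaussian surface of radius r = 2.85 cm and length L (between the conductors, 1.55 cm < r < 4.82 cm).
Only the inner wire is enclosed; the outer shell contributes nothing inside itself. λ_enc = λ₁ = 1.58×10^-6 C/m.
Applying ∮E·dA = Q_enc/ε₀ with the end caps contributing no flux:
E = |λ_enc|/(2πε₀r) = (1.58e-6)/(2π·8.85×10^-12·0.0285) = 9.97e5 N/C.

|E| = 9.97×10^5 N/C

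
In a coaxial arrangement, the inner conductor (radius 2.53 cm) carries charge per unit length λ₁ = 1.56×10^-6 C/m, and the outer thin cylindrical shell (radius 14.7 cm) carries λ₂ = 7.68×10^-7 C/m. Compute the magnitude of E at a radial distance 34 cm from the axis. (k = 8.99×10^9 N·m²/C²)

Take a coaxial cylindrical Gaussian surface of radius r = 34 cm and length L (r > 14.7 cm, enclosing both).
λ_enc = λ₁ + λ₂ = (1.56×10^-6) + (7.68e-7) = 2.328×10^-6 C/m.
Since E is radial and uniform over the curved surface, Φ = E·2πrL = Q_enc/ε₀ = λ_enc L/ε₀.
E = 2k|λ_enc|/r = 2(8.99×10^9)(2.328e-6)/(0.34) = 1.23e5 N/C.

|E| ≈ 1.23e5 N/C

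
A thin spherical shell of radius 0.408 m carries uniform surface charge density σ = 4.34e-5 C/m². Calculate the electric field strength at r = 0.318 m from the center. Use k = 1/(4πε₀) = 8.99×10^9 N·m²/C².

Symmetry ⇒ E = E(r) r̂. Gaussian sphere of radius r = 0.318 m (inside the shell, r < 0.408 m).
All the charge is outside the Gaussian surface: Q_enc = 0, hence E = 0 everywhere inside the shell.

|E| = 0 N/C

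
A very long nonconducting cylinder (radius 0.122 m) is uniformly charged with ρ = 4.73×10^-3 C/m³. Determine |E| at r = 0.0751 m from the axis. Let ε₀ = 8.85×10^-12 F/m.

By cylindrical symmetry E is radial; use a coaxial Gaussian cylinder of radius 0.0751 m and length L (r < R).
Enclosed charge per unit length: λ_enc = ρ·πr² = (4.73×10^-3)π(0.0751)² = 8.381e-5 C/m.
Applying ∮E·dA = Q_enc/ε₀ with the end caps contributing no flux:
E = |λ_enc|/(2πε₀r) = (8.381×10^-5)/(2π·8.85×10^-12·0.0751) = 2.01×10^7 N/C.

2.01×10^7 N/C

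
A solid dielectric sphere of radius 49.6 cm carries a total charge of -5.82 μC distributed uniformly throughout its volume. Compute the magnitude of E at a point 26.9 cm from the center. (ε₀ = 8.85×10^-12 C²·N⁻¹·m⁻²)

By spherical symmetry E is radial; choose a Gaussian sphere of radius r = 26.9 cm (r < R).
For a uniform sphere the enclosed fraction is (r/R)³, so Q_enc = (-5.82 μC)(0.269/0.496)³ = -9.284e-7 C.
Since E is radial and uniform over the Gaussian sphere, Φ = E·4πr² = Q_enc/ε₀.
E = |Q_enc|/(4πε₀r²) = (9.284×10^-7)/(4π·8.85×10^-12·(0.269)²) = 1.15e5 N/C.

E ≈ 1.15×10^5 N/C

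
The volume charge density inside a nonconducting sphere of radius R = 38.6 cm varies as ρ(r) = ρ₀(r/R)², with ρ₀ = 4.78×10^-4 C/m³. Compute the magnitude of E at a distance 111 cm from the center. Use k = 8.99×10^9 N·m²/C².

|E| ≈ 5.04×10^5 N/C

Symmetry ⇒ E = E(r) r̂. Gaussian sphere of radius r = 111 cm (r > R, all charge enclosed).
Q_enc = 4π ∫₀^R ρ₀(r'/R)^2 r'² dr' = 4πρ₀R³/5 = 6.909×10^-5 C.
By Gauss's law, ∮E·dA = E·4πr² = Q_enc/ε₀.
E = k|Q_enc|/r² = (8.99×10^9)(6.909e-5)/(1.11)² = 5.04×10^5 N/C.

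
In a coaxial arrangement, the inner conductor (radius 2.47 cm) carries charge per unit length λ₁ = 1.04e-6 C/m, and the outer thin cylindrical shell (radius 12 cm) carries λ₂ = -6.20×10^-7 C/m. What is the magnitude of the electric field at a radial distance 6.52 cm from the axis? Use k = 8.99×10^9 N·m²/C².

2.87×10^5 N/C

Take a coaxial cylindrical Gaussian surface of radius r = 6.52 cm and length L (between the conductors, 2.47 cm < r < 12 cm).
Only the inner wire is enclosed; the outer shell contributes nothing inside itself. λ_enc = λ₁ = 1.04e-6 C/m.
By Gauss's law (flux through the curved wall only), E·2πrL = λ_enc L/ε₀.
E = 2k|λ_enc|/r = 2(8.99×10^9)(1.04e-6)/(0.0652) = 2.87×10^5 N/C.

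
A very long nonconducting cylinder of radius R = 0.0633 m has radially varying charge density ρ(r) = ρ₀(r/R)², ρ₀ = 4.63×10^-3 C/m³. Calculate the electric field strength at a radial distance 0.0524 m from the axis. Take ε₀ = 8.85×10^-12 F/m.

Choose a coaxial cylinder of radius r = 0.0524 m (arbitrary length L) as the Gaussian surface (r < R).
λ_enc = ∫₀^r ρ(r')·2πr' dr' = (2πρ₀/R²)·r^4/4 = 1.368×10^-5 C/m.
Applying ∮E·dA = Q_enc/ε₀ with the end caps contributing no flux:
E = |λ_enc|/(2πε₀r) = (1.368e-5)/(2π·8.85×10^-12·0.0524) = 4.70×10^6 N/C.

4.70×10^6 N/C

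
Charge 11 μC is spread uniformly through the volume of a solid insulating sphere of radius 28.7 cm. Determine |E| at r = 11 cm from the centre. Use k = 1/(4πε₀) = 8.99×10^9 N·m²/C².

E = 4.60×10^5 N/C

Symmetry ⇒ E = E(r) r̂. Gaussian sphere of radius r = 11 cm (r < R).
Only the charge within r is enclosed: Q_enc = Q·(r/R)³ = (11 μC)·(11 cm/28.7 cm)³ = 6.193e-7 C.
Applying ∮E·dA = Q_enc/ε₀ with Φ = E(4πr²):
E = k|Q_enc|/r² = (8.99×10^9)(6.193×10^-7)/(0.11)² = 4.60e5 N/C.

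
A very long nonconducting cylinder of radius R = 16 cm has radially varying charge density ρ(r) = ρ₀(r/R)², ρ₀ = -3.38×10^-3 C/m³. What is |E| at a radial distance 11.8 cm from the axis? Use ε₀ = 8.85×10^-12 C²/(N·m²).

Coaxial Gaussian cylinder, radius r = 11.8 cm, length L (r < R).
Integrating ρ over the cross-section to radius r: λ_enc = (2πρ₀/R²) ∫₀^r r'^3 dr' = 2πρ₀ r^4/(4·R²) = -4.021×10^-5 C/m.
Since E is radial and uniform over the curved surface, Φ = E·2πrL = Q_enc/ε₀ = λ_enc L/ε₀.
E = |λ_enc|/(2πε₀r) = (4.021×10^-5)/(2π·8.85×10^-12·0.118) = 6.13e6 N/C.

|E| = 6.13×10^6 V/m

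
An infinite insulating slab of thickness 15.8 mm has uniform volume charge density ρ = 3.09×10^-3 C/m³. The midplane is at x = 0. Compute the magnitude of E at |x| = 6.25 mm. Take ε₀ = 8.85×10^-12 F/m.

By symmetry E is perpendicular to the slab. A Gaussian pillbox from −6.25 mm to +6.25 mm (face area A) lies entirely within the slab.
Q_enc = ρ·(2x)·A and flux = 2EA, so 2EA = 2ρxA/ε₀ ⇒ E = |ρ|x/ε₀.
E = (3.09e-3)(0.00625)/(8.85×10^-12) = 2.18×10^6 N/C.

|E| ≈ 2.18e6 N/C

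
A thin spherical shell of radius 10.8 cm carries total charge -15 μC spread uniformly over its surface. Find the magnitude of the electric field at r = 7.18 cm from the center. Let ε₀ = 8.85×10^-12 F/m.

Symmetry ⇒ E = E(r) r̂. Gaussian sphere of radius r = 7.18 cm (inside the shell, r < 10.8 cm).
All the charge is outside the Gaussian surface: Q_enc = 0, hence E = 0 everywhere inside the shell.

E = 0 (no enclosed charge)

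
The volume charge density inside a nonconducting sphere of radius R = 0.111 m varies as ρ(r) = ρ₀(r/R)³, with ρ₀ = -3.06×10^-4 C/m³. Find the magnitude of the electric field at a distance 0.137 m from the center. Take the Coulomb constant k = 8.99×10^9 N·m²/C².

Symmetry ⇒ E = E(r) r̂. Gaussian sphere of radius r = 0.137 m (r > R, all charge enclosed).
Q_enc = 4π ∫₀^R ρ₀(r'/R)^3 r'² dr' = 4πρ₀R³/6 = -8.765e-7 C.
Gauss's law: E·4πr² = Q_enc/ε₀.
E = k|Q_enc|/r² = (8.99×10^9)(8.765×10^-7)/(0.137)² = 4.20×10^5 N/C.

E ≈ 4.20e5 V/m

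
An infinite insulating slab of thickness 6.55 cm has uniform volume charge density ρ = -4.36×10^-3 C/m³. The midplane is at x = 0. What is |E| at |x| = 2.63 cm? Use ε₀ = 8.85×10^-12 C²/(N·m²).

|E| ≈ 1.30×10^7 V/m

By symmetry E is perpendicular to the slab. A Gaussian pillbox from −2.63 cm to +2.63 cm (face area A) lies entirely within the slab.
Q_enc = ρ·(2x)·A and flux = 2EA, so 2EA = 2ρxA/ε₀ ⇒ E = |ρ|x/ε₀.
E = (4.36×10^-3)(0.0263)/(8.85×10^-12) = 1.30×10^7 N/C.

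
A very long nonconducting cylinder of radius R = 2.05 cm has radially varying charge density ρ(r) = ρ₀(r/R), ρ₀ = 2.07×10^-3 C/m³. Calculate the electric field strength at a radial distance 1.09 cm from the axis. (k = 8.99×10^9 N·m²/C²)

|E| ≈ 4.52×10^5 V/m

By cylindrical symmetry E is radial; use a coaxial Gaussian cylinder of radius 1.09 cm and length L (r < R).
λ_enc = ∫₀^r ρ(r')·2πr' dr' = (2πρ₀/R)·r^3/3 = 2.739×10^-7 C/m.
Gauss's law: E·2πrL = λ_enc L/ε₀.
E = 2k|λ_enc|/r = 2(8.99×10^9)(2.739×10^-7)/(0.0109) = 4.52×10^5 N/C.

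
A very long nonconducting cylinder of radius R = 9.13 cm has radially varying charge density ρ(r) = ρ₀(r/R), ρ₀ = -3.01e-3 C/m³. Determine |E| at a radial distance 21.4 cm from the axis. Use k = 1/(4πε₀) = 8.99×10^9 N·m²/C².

Take a coaxial cylindrical Gaussian surface of radius r = 21.4 cm and length L (r > R, full charge per length enclosed).
λ_enc = 2π ∫₀^R ρ₀(r'/R)^1 r' dr' = 2πρ₀R²/3 = -5.255e-5 C/m.
Applying ∮E·dA = Q_enc/ε₀ with the end caps contributing no flux:
E = 2k|λ_enc|/r = 2(8.99×10^9)(5.255×10^-5)/(0.214) = 4.42e6 N/C.

|E| = 4.42×10^6 N/C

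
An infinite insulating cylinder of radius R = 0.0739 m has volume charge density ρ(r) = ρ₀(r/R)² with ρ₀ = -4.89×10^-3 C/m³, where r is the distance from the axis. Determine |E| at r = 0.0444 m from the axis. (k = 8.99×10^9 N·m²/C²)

By cylindrical symmetry E is radial; use a coaxial Gaussian cylinder of radius 0.0444 m and length L (r < R).
λ_enc = ∫₀^r ρ(r')·2πr' dr' = (2πρ₀/R²)·r^4/4 = -5.466e-6 C/m.
Gauss's law: E·2πrL = λ_enc L/ε₀.
E = 2k|λ_enc|/r = 2(8.99×10^9)(5.466×10^-6)/(0.0444) = 2.21×10^6 N/C.

E = 2.21×10^6 N/C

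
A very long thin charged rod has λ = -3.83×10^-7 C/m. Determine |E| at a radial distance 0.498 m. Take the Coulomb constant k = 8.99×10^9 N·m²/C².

E = 1.38×10^4 N/C

Coaxial Gaussian cylinder, radius r = 0.498 m, length L.
Q_enc = λL, so λ_enc = -3.83×10^-7 C/m.
Gauss's law: E·2πrL = λ_enc L/ε₀.
E = 2k|λ_enc|/r = 2(8.99×10^9)(3.83e-7)/(0.498) = 1.38×10^4 N/C.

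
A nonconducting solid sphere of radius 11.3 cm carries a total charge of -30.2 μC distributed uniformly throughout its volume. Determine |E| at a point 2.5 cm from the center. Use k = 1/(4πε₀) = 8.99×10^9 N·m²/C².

By spherical symmetry E is radial; choose a Gaussian sphere of radius r = 2.5 cm (r < R).
For a uniform sphere the enclosed fraction is (r/R)³, so Q_enc = (-30.2 μC)(0.025/0.113)³ = -3.27×10^-7 C.
By Gauss's law, ∮E·dA = E·4πr² = Q_enc/ε₀.
E = k|Q_enc|/r² = (8.99×10^9)(3.27×10^-7)/(0.025)² = 4.70e6 N/C.

E = 4.70×10^6 V/m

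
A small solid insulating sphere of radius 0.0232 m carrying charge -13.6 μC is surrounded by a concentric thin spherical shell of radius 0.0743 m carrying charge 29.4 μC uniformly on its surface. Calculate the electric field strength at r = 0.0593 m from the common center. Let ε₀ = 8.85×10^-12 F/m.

By spherical symmetry E is radial; choose a Gaussian sphere of radius r = 0.0593 m (between the bodies, 0.0232 m < r < 0.0743 m).
Only the inner charge is enclosed; the outer shell contributes nothing inside itself. Q_enc = -13.6 μC = -1.36×10^-5 C.
By Gauss's law, ∮E·dA = E·4πr² = Q_enc/ε₀.
E = |Q_enc|/(4πε₀r²) = (1.36×10^-5)/(4π·8.85×10^-12·(0.0593)²) = 3.48×10^7 N/C.

3.48e7 N/C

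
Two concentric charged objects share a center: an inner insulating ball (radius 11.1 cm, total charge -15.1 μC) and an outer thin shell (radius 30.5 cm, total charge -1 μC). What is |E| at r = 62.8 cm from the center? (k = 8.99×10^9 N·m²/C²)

|E| = 3.67e5 N/C

Use a concentric Gaussian sphere at r = 62.8 cm (r > 30.5 cm, enclosing both).
Q_enc = (-15.1 μC) + (-1 μC) = -1.61×10^-5 C.
By Gauss's law, ∮E·dA = E·4πr² = Q_enc/ε₀.
E = k|Q_enc|/r² = (8.99×10^9)(1.61e-5)/(0.628)² = 3.67×10^5 N/C.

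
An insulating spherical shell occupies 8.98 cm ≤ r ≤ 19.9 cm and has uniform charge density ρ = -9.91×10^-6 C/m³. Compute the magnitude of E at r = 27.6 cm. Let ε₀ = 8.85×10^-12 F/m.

Take a concentric spherical Gaussian surface of radius r = 27.6 cm (r > 19.9 cm, enclosing the whole shell).
Q_enc = ρ·(4π/3)(b³ − a³) = (-9.91e-6)·(4π/3)·((0.199)³ − (0.0898)³) = -2.971e-7 C.
Applying ∮E·dA = Q_enc/ε₀ with Φ = E(4πr²):
E = |Q_enc|/(4πε₀r²) = (2.971×10^-7)/(4π·8.85×10^-12·(0.276)²) = 3.51×10^4 N/C.

E = 3.51×10^4 N/C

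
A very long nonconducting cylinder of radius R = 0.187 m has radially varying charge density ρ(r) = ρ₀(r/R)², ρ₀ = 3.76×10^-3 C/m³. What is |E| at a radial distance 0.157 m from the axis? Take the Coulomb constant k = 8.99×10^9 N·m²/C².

|E| = 1.18×10^7 N/C

Choose a coaxial cylinder of radius r = 0.157 m (arbitrary length L) as the Gaussian surface (r < R).
Integrating ρ over the cross-section to radius r: λ_enc = (2πρ₀/R²) ∫₀^r r'^3 dr' = 2πρ₀ r^4/(4·R²) = 1.026e-4 C/m.
Gauss's law: E·2πrL = λ_enc L/ε₀.
E = 2k|λ_enc|/r = 2(8.99×10^9)(1.026e-4)/(0.157) = 1.18×10^7 N/C.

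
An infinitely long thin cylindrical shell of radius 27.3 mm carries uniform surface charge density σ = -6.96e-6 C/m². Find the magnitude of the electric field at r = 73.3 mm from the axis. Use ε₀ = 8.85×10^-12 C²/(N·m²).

By cylindrical symmetry E is radial; use a coaxial Gaussian cylinder of radius 73.3 mm and length L (r > 27.3 mm).
The whole shell is enclosed: λ_enc = σ·2πR = (-6.96e-6)·2π·(0.0273) = -1.194×10^-6 C/m.
Applying ∮E·dA = Q_enc/ε₀ with the end caps contributing no flux:
E = |λ_enc|/(2πε₀r) = (1.194e-6)/(2π·8.85×10^-12·0.0733) = 2.93×10^5 N/C.

E = 2.93e5 N/C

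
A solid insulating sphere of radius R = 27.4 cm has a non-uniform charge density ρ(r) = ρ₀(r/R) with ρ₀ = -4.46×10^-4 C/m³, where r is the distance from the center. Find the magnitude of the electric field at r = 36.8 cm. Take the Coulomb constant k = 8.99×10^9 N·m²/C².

Use a concentric Gaussian sphere at r = 36.8 cm (r > R, all charge enclosed).
Q_enc = 4π ∫₀^R ρ₀(r'/R)^1 r'² dr' = 4πρ₀R³/4 = -2.882e-5 C.
Since E is radial and uniform over the Gaussian sphere, Φ = E·4πr² = Q_enc/ε₀.
E = k|Q_enc|/r² = (8.99×10^9)(2.882e-5)/(0.368)² = 1.91e6 N/C.

|E| = 1.91×10^6 N/C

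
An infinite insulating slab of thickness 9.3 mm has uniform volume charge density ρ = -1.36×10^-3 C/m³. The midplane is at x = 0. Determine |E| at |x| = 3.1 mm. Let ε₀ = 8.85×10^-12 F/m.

By symmetry E is perpendicular to the slab. A Gaussian pillbox from −3.1 mm to +3.1 mm (face area A) lies entirely within the slab.
Q_enc = ρ·(2x)·A and flux = 2EA, so 2EA = 2ρxA/ε₀ ⇒ E = |ρ|x/ε₀.
E = (1.36×10^-3)(0.0031)/(8.85×10^-12) = 4.76×10^5 N/C.

|E| = 4.76e5 V/m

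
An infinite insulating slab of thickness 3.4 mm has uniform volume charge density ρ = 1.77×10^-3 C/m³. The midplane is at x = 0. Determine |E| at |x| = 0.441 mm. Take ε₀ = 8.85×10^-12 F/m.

By symmetry E is perpendicular to the slab. A Gaussian pillbox from −0.441 mm to +0.441 mm (face area A) lies entirely within the slab.
Q_enc = ρ·(2x)·A and flux = 2EA, so 2EA = 2ρxA/ε₀ ⇒ E = |ρ|x/ε₀.
E = (1.77e-3)(0.000441)/(8.85×10^-12) = 8.82×10^4 N/C.

8.82×10^4 V/m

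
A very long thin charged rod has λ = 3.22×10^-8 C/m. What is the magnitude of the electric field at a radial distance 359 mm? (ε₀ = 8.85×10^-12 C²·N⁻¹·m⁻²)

|E| = 1.61e3 V/m

By cylindrical symmetry E is radial; use a coaxial Gaussian cylinder of radius 359 mm and length L.
Q_enc = λL, so λ_enc = 3.22×10^-8 C/m.
Since E is radial and uniform over the curved surface, Φ = E·2πrL = Q_enc/ε₀ = λ_enc L/ε₀.
E = |λ_enc|/(2πε₀r) = (3.22×10^-8)/(2π·8.85×10^-12·0.359) = 1.61e3 N/C.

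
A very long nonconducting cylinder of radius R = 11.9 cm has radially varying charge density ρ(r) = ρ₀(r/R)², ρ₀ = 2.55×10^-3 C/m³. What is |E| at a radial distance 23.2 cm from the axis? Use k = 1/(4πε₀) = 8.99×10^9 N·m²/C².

|E| = 4.40×10^6 N/C

By cylindrical symmetry E is radial; use a coaxial Gaussian cylinder of radius 23.2 cm and length L (r > R, full charge per length enclosed).
λ_enc = 2π ∫₀^R ρ₀(r'/R)^2 r' dr' = 2πρ₀R²/4 = 5.672×10^-5 C/m.
Since E is radial and uniform over the curved surface, Φ = E·2πrL = Q_enc/ε₀ = λ_enc L/ε₀.
E = 2k|λ_enc|/r = 2(8.99×10^9)(5.672×10^-5)/(0.232) = 4.40×10^6 N/C.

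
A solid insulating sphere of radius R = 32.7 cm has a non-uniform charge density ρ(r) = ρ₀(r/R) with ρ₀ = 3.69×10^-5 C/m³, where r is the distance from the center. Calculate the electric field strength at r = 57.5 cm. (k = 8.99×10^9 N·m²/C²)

Use a concentric Gaussian sphere at r = 57.5 cm (r > R, all charge enclosed).
Q_enc = 4π ∫₀^R ρ₀(r'/R)^1 r'² dr' = 4πρ₀R³/4 = 4.053×10^-6 C.
By Gauss's law, ∮E·dA = E·4πr² = Q_enc/ε₀.
E = k|Q_enc|/r² = (8.99×10^9)(4.053×10^-6)/(0.575)² = 1.10e5 N/C.

|E| = 1.10×10^5 N/C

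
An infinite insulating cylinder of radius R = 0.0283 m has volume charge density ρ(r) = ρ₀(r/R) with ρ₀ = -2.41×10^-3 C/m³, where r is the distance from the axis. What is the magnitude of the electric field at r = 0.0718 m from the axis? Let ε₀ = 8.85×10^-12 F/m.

1.01×10^6 V/m

Coaxial Gaussian cylinder, radius r = 0.0718 m, length L (r > R, full charge per length enclosed).
λ_enc = 2π ∫₀^R ρ₀(r'/R)^1 r' dr' = 2πρ₀R²/3 = -4.042×10^-6 C/m.
By Gauss's law (flux through the curved wall only), E·2πrL = λ_enc L/ε₀.
E = |λ_enc|/(2πε₀r) = (4.042e-6)/(2π·8.85×10^-12·0.0718) = 1.01e6 N/C.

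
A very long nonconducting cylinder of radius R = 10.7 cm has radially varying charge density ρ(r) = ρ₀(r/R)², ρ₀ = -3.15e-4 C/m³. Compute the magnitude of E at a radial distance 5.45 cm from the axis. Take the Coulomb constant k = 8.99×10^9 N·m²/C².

Coaxial Gaussian cylinder, radius r = 5.45 cm, length L (r < R).
λ_enc = ∫₀^r ρ(r')·2πr' dr' = (2πρ₀/R²)·r^4/4 = -3.813×10^-7 C/m.
Since E is radial and uniform over the curved surface, Φ = E·2πrL = Q_enc/ε₀ = λ_enc L/ε₀.
E = 2k|λ_enc|/r = 2(8.99×10^9)(3.813×10^-7)/(0.0545) = 1.26e5 N/C.

1.26×10^5 N/C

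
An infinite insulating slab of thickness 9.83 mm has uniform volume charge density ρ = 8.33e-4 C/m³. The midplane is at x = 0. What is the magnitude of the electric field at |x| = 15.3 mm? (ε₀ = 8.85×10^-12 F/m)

The point |x| = 15.3 mm lies outside the slab (half-thickness 0.004915 m). A symmetric pillbox spanning the full slab encloses Q_enc = ρ·d·A.
Flux = 2EA ⇒ E = |ρ|d/(2ε₀), independent of distance outside.
E = (8.33e-4)(0.00983)/(2·8.85×10^-12) = 4.63e5 N/C.

4.63e5 V/m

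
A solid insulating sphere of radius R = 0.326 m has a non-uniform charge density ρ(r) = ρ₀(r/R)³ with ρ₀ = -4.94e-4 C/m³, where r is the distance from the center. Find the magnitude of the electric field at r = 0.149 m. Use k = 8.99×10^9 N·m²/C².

By spherical symmetry E is radial; choose a Gaussian sphere of radius r = 0.149 m (r < R).
Q_enc = ∫₀^r ρ(r')·4πr'² dr' = (4πρ₀/R³) ∫₀^r r'^5 dr' = 4πρ₀ r^6/(6·R³) = -3.268×10^-7 C.
Gauss's law: E·4πr² = Q_enc/ε₀.
E = k|Q_enc|/r² = (8.99×10^9)(3.268e-7)/(0.149)² = 1.32×10^5 N/C.

1.32×10^5 V/m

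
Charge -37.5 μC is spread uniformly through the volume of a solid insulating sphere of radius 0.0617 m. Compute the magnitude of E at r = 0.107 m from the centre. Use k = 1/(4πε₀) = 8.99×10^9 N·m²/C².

By spherical symmetry E is radial; choose a Gaussian sphere of radius r = 0.107 m (r > R, so the entire charge is enclosed).
Q_enc = -37.5 μC = -3.75×10^-5 C.
Since E is radial and uniform over the Gaussian sphere, Φ = E·4πr² = Q_enc/ε₀.
E = k|Q_enc|/r² = (8.99×10^9)(3.75×10^-5)/(0.107)² = 2.94×10^7 N/C.

|E| ≈ 2.94×10^7 N/C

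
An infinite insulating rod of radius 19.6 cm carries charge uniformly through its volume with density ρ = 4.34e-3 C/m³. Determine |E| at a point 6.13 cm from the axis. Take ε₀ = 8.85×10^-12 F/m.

E = 1.50×10^7 N/C

Coaxial Gaussian cylinder, radius r = 6.13 cm, length L (r < R).
Charge inside radius r per length L is ρ·πr²·L, so λ_enc = ρπr² = 5.123×10^-5 C/m.
By Gauss's law (flux through the curved wall only), E·2πrL = λ_enc L/ε₀.
E = |λ_enc|/(2πε₀r) = (5.123×10^-5)/(2π·8.85×10^-12·0.0613) = 1.50×10^7 N/C.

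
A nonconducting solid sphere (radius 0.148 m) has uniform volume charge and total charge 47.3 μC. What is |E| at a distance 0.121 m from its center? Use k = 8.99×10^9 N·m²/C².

Take a concentric spherical Gaussian surface of radius r = 0.121 m (r < R).
For a uniform sphere the enclosed fraction is (r/R)³, so Q_enc = (47.3 μC)(0.121/0.148)³ = 2.585e-5 C.
By Gauss's law, ∮E·dA = E·4πr² = Q_enc/ε₀.
E = k|Q_enc|/r² = (8.99×10^9)(2.585×10^-5)/(0.121)² = 1.59e7 N/C.

|E| ≈ 1.59e7 N/C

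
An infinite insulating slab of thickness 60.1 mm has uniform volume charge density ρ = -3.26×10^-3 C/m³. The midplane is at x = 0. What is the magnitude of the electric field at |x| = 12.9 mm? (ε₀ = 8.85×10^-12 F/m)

By symmetry E is perpendicular to the slab. A Gaussian pillbox from −12.9 mm to +12.9 mm (face area A) lies entirely within the slab.
Q_enc = ρ·(2x)·A and flux = 2EA, so 2EA = 2ρxA/ε₀ ⇒ E = |ρ|x/ε₀.
E = (3.26e-3)(0.0129)/(8.85×10^-12) = 4.75e6 N/C.

E = 4.75×10^6 V/m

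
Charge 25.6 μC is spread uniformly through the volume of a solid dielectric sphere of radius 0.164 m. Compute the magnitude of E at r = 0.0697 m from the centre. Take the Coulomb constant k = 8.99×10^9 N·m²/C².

Symmetry ⇒ E = E(r) r̂. Gaussian sphere of radius r = 0.0697 m (r < R).
Only the charge within r is enclosed: Q_enc = Q·(r/R)³ = (25.6 μC)·(0.0697 m/0.164 m)³ = 1.965×10^-6 C.
Gauss's law: E·4πr² = Q_enc/ε₀.
E = k|Q_enc|/r² = (8.99×10^9)(1.965×10^-6)/(0.0697)² = 3.64×10^6 N/C.

E = 3.64e6 V/m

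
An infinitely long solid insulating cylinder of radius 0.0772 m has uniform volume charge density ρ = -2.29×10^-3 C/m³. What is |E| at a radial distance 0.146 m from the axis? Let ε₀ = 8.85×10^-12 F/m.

Choose a coaxial cylinder of radius r = 0.146 m (arbitrary length L) as the Gaussian surface (r > 0.0772 m, full cross-section enclosed).
λ_enc = ρ·πR² = (-2.29×10^-3)π(0.0772)² = -4.288×10^-5 C/m.
Since E is radial and uniform over the curved surface, Φ = E·2πrL = Q_enc/ε₀ = λ_enc L/ε₀.
E = |λ_enc|/(2πε₀r) = (4.288×10^-5)/(2π·8.85×10^-12·0.146) = 5.28e6 N/C.

5.28×10^6 V/m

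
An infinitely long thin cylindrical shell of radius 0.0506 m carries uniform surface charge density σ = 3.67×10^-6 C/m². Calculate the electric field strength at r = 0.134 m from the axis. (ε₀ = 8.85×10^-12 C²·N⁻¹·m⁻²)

E ≈ 1.57×10^5 V/m

Choose a coaxial cylinder of radius r = 0.134 m (arbitrary length L) as the Gaussian surface (r > 0.0506 m).
The whole shell is enclosed: λ_enc = σ·2πR = (3.67e-6)·2π·(0.0506) = 1.167e-6 C/m.
By Gauss's law (flux through the curved wall only), E·2πrL = λ_enc L/ε₀.
E = |λ_enc|/(2πε₀r) = (1.167×10^-6)/(2π·8.85×10^-12·0.134) = 1.57×10^5 N/C.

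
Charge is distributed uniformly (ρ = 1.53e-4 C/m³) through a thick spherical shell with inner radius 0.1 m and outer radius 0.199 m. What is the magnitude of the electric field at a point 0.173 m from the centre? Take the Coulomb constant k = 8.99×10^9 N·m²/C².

E = 8.04×10^5 V/m

Symmetry ⇒ E = E(r) r̂. Gaussian sphere of radius r = 0.173 m (within the shell material, 0.1 m < r < 0.199 m).
Enclosed charge is the volume from a to r: Q_enc = (4π/3)ρ(r³ − a³) = 2.677×10^-6 C.
Applying ∮E·dA = Q_enc/ε₀ with Φ = E(4πr²):
E = k|Q_enc|/r² = (8.99×10^9)(2.677×10^-6)/(0.173)² = 8.04×10^5 N/C.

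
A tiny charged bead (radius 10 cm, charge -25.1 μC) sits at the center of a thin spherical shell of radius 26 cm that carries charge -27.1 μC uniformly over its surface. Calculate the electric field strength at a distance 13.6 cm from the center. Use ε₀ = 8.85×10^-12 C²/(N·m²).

Use a concentric Gaussian sphere at r = 13.6 cm (between the bodies, 10 cm < r < 26 cm).
Only the inner charge is enclosed; the outer shell contributes nothing inside itself. Q_enc = -25.1 μC = -2.51e-5 C.
Since E is radial and uniform over the Gaussian sphere, Φ = E·4πr² = Q_enc/ε₀.
E = |Q_enc|/(4πε₀r²) = (2.51e-5)/(4π·8.85×10^-12·(0.136)²) = 1.22×10^7 N/C.

|E| = 1.22×10^7 N/C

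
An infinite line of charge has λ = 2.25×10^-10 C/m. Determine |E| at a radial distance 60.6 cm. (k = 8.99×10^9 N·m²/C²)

Coaxial Gaussian cylinder, radius r = 60.6 cm, length L.
Q_enc = λL, so λ_enc = 2.25×10^-10 C/m.
By Gauss's law (flux through the curved wall only), E·2πrL = λ_enc L/ε₀.
E = 2k|λ_enc|/r = 2(8.99×10^9)(2.25×10^-10)/(0.606) = 6.68 N/C.

|E| = 6.68 N/C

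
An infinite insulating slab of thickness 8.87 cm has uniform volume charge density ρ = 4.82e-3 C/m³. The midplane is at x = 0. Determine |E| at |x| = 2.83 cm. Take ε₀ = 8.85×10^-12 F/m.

By symmetry E is perpendicular to the slab. A Gaussian pillbox from −2.83 cm to +2.83 cm (face area A) lies entirely within the slab.
Q_enc = ρ·(2x)·A and flux = 2EA, so 2EA = 2ρxA/ε₀ ⇒ E = |ρ|x/ε₀.
E = (4.82×10^-3)(0.0283)/(8.85×10^-12) = 1.54×10^7 N/C.

|E| = 1.54×10^7 N/C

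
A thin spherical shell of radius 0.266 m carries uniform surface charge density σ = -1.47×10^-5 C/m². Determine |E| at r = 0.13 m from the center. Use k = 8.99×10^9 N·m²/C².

Use a concentric Gaussian sphere at r = 0.13 m (inside the shell, r < 0.266 m).
No charge lies within this surface, so Q_enc = 0 and Gauss's law gives E·4πr² = 0 ⇒ E = 0.

E = 0 (no enclosed charge)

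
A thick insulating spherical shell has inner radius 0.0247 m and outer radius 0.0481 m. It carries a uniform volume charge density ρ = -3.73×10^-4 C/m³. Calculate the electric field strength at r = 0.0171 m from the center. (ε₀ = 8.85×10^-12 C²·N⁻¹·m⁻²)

By spherical symmetry E is radial; choose a Gaussian sphere of radius r = 0.0171 m (r < 0.0247 m, inside the empty cavity).
Q_enc = 0 (all charge lies at larger r); Gauss's law gives E = 0.

E = 0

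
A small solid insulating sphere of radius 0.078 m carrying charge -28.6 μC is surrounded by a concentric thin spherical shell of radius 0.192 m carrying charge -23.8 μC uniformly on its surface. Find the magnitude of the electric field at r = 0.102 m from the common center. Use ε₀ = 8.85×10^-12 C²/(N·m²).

E = 2.47×10^7 N/C

By spherical symmetry E is radial; choose a Gaussian sphere of radius r = 0.102 m (between the bodies, 0.078 m < r < 0.192 m).
The shell at 0.192 m lies outside the Gaussian surface, so Q_enc = -28.6 μC = -2.86e-5 C.
Applying ∮E·dA = Q_enc/ε₀ with Φ = E(4πr²):
E = |Q_enc|/(4πε₀r²) = (2.86×10^-5)/(4π·8.85×10^-12·(0.102)²) = 2.47×10^7 N/C.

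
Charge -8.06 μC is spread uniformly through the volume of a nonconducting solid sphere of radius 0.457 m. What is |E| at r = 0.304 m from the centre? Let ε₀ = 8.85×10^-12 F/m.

Take a concentric spherical Gaussian surface of radius r = 0.304 m (r < R).
Only the charge within r is enclosed: Q_enc = Q·(r/R)³ = (-8.06 μC)·(0.304 m/0.457 m)³ = -2.373×10^-6 C.
By Gauss's law, ∮E·dA = E·4πr² = Q_enc/ε₀.
E = |Q_enc|/(4πε₀r²) = (2.373×10^-6)/(4π·8.85×10^-12·(0.304)²) = 2.31×10^5 N/C.

E = 2.31×10^5 N/C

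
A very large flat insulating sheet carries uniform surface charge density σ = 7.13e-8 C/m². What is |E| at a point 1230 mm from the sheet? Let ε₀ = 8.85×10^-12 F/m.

Choose a cylindrical pillbox piercing the sheet, end faces (area A) parallel to it.
Only the two end caps contribute flux: Φ = 2EA. With Q_enc = σA, Gauss's law gives E = |σ|/(2ε₀).
E = |σ|/(2ε₀) = (7.13e-8)/(2·8.85×10^-12) = 4.03×10^3 N/C.

4.03×10^3 V/m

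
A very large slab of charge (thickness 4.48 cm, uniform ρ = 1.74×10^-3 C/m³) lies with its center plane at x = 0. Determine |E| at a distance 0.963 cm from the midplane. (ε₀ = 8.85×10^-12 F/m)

By symmetry E is perpendicular to the slab. A Gaussian pillbox from −0.963 cm to +0.963 cm (face area A) lies entirely within the slab.
Q_enc = ρ·(2x)·A and flux = 2EA, so 2EA = 2ρxA/ε₀ ⇒ E = |ρ|x/ε₀.
E = (1.74×10^-3)(0.00963)/(8.85×10^-12) = 1.89e6 N/C.

E ≈ 1.89×10^6 V/m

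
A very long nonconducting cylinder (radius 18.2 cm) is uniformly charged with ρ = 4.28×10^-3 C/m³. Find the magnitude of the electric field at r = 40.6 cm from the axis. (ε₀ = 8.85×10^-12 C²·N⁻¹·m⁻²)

Choose a coaxial cylinder of radius r = 40.6 cm (arbitrary length L) as the Gaussian surface (r > 18.2 cm, full cross-section enclosed).
λ_enc = ρ·πR² = (4.28×10^-3)π(0.182)² = 4.454×10^-4 C/m.
Since E is radial and uniform over the curved surface, Φ = E·2πrL = Q_enc/ε₀ = λ_enc L/ε₀.
E = |λ_enc|/(2πε₀r) = (4.454×10^-4)/(2π·8.85×10^-12·0.406) = 1.97e7 N/C.

E = 1.97×10^7 V/m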